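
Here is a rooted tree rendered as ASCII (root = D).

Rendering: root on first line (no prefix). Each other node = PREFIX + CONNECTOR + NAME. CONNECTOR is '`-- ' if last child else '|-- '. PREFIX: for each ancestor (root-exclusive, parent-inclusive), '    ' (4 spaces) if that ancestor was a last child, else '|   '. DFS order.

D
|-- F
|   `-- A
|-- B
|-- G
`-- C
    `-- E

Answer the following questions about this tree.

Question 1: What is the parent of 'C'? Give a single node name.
Answer: D

Derivation:
Scan adjacency: C appears as child of D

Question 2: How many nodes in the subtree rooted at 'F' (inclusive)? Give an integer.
Answer: 2

Derivation:
Subtree rooted at F contains: A, F
Count = 2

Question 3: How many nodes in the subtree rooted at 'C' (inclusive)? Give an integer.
Subtree rooted at C contains: C, E
Count = 2

Answer: 2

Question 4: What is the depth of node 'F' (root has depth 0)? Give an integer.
Answer: 1

Derivation:
Path from root to F: D -> F
Depth = number of edges = 1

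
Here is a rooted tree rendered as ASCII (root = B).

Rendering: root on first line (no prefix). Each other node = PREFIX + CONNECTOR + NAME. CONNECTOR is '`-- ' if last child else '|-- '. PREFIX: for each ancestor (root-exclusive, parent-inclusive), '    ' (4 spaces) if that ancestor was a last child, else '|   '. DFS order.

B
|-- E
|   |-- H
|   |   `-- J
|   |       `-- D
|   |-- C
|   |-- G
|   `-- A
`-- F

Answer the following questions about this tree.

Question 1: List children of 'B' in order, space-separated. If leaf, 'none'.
Answer: E F

Derivation:
Node B's children (from adjacency): E, F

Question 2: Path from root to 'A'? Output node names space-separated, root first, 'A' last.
Answer: B E A

Derivation:
Walk down from root: B -> E -> A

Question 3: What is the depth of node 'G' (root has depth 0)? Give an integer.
Path from root to G: B -> E -> G
Depth = number of edges = 2

Answer: 2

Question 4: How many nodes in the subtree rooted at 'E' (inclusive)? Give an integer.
Subtree rooted at E contains: A, C, D, E, G, H, J
Count = 7

Answer: 7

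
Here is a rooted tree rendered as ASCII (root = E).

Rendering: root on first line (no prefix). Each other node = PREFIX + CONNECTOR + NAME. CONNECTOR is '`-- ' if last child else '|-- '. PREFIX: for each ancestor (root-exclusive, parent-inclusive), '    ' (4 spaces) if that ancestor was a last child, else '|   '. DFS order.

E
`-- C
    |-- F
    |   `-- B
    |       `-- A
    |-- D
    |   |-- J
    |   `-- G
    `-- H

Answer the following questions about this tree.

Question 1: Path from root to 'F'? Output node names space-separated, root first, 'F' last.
Answer: E C F

Derivation:
Walk down from root: E -> C -> F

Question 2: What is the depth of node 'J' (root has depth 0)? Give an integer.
Path from root to J: E -> C -> D -> J
Depth = number of edges = 3

Answer: 3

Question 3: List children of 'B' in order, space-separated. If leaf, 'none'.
Answer: A

Derivation:
Node B's children (from adjacency): A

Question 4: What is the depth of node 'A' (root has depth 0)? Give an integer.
Path from root to A: E -> C -> F -> B -> A
Depth = number of edges = 4

Answer: 4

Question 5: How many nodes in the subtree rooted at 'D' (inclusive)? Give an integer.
Answer: 3

Derivation:
Subtree rooted at D contains: D, G, J
Count = 3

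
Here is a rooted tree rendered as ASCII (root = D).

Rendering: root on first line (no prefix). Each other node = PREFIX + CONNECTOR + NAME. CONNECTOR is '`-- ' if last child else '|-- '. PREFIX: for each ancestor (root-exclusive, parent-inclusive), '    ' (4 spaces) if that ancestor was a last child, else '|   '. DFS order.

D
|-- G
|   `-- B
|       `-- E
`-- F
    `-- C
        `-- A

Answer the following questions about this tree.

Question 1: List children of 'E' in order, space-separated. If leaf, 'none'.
Answer: none

Derivation:
Node E's children (from adjacency): (leaf)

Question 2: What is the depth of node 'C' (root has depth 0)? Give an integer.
Path from root to C: D -> F -> C
Depth = number of edges = 2

Answer: 2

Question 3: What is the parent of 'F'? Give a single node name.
Answer: D

Derivation:
Scan adjacency: F appears as child of D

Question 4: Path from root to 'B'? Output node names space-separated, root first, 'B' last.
Answer: D G B

Derivation:
Walk down from root: D -> G -> B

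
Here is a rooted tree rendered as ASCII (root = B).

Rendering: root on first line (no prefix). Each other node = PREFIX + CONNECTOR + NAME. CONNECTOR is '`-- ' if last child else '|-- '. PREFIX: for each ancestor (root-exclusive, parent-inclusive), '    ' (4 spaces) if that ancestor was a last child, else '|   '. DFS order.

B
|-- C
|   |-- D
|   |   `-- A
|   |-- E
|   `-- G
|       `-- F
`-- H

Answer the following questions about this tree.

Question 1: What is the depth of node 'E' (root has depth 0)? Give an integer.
Answer: 2

Derivation:
Path from root to E: B -> C -> E
Depth = number of edges = 2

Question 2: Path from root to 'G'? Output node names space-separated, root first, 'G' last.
Answer: B C G

Derivation:
Walk down from root: B -> C -> G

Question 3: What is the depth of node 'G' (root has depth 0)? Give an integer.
Path from root to G: B -> C -> G
Depth = number of edges = 2

Answer: 2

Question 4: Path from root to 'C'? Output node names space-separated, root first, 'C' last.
Answer: B C

Derivation:
Walk down from root: B -> C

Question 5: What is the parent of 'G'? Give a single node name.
Answer: C

Derivation:
Scan adjacency: G appears as child of C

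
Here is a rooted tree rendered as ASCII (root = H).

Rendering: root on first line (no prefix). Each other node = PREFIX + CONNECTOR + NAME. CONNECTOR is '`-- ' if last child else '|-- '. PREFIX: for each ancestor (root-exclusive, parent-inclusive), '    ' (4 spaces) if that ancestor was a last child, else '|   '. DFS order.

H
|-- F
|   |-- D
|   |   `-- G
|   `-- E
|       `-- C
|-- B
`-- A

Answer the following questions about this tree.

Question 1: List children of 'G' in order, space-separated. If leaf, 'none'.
Node G's children (from adjacency): (leaf)

Answer: none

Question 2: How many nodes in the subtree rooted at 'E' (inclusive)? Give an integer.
Subtree rooted at E contains: C, E
Count = 2

Answer: 2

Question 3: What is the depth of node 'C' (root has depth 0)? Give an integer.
Answer: 3

Derivation:
Path from root to C: H -> F -> E -> C
Depth = number of edges = 3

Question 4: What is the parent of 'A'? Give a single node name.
Answer: H

Derivation:
Scan adjacency: A appears as child of H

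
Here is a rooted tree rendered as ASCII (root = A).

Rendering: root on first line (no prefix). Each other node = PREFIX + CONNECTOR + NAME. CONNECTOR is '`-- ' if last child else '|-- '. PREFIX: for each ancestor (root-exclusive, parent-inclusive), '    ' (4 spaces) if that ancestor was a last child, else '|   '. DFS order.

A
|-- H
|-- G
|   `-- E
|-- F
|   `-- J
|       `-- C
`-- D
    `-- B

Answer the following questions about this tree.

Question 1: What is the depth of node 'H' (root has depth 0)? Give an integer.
Answer: 1

Derivation:
Path from root to H: A -> H
Depth = number of edges = 1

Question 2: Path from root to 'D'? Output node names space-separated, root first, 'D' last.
Walk down from root: A -> D

Answer: A D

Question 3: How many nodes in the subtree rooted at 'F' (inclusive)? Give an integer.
Subtree rooted at F contains: C, F, J
Count = 3

Answer: 3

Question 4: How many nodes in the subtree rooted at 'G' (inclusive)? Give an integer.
Subtree rooted at G contains: E, G
Count = 2

Answer: 2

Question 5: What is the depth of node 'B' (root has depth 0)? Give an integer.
Path from root to B: A -> D -> B
Depth = number of edges = 2

Answer: 2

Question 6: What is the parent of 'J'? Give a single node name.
Scan adjacency: J appears as child of F

Answer: F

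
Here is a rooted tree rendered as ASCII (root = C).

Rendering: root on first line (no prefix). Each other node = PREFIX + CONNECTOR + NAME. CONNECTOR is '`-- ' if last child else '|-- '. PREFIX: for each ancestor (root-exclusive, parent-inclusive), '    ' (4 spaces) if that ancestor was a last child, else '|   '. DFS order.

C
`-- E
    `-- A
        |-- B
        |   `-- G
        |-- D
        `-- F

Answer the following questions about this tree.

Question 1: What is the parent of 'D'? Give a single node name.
Scan adjacency: D appears as child of A

Answer: A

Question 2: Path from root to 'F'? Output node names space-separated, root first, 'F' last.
Answer: C E A F

Derivation:
Walk down from root: C -> E -> A -> F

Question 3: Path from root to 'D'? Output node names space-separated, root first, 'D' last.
Answer: C E A D

Derivation:
Walk down from root: C -> E -> A -> D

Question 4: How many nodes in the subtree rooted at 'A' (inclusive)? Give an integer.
Subtree rooted at A contains: A, B, D, F, G
Count = 5

Answer: 5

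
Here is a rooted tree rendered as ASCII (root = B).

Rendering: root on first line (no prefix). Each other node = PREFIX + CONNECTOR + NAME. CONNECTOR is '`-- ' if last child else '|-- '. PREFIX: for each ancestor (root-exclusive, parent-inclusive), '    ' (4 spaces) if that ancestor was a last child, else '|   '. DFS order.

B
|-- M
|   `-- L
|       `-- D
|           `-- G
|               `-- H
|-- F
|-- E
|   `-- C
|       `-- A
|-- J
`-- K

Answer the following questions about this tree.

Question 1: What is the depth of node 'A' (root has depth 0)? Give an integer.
Path from root to A: B -> E -> C -> A
Depth = number of edges = 3

Answer: 3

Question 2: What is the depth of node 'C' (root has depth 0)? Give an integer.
Answer: 2

Derivation:
Path from root to C: B -> E -> C
Depth = number of edges = 2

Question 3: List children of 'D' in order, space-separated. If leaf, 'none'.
Answer: G

Derivation:
Node D's children (from adjacency): G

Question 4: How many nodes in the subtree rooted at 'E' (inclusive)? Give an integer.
Subtree rooted at E contains: A, C, E
Count = 3

Answer: 3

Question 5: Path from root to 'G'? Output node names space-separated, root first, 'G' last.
Walk down from root: B -> M -> L -> D -> G

Answer: B M L D G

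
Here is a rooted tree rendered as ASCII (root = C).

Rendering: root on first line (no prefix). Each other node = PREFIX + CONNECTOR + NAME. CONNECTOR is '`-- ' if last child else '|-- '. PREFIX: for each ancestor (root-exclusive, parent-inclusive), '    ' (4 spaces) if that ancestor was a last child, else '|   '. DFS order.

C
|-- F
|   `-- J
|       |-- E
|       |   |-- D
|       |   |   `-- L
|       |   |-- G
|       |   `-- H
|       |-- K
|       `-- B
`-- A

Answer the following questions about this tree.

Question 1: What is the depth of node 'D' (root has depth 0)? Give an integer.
Answer: 4

Derivation:
Path from root to D: C -> F -> J -> E -> D
Depth = number of edges = 4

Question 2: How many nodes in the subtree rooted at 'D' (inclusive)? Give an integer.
Subtree rooted at D contains: D, L
Count = 2

Answer: 2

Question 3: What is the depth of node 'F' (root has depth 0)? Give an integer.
Answer: 1

Derivation:
Path from root to F: C -> F
Depth = number of edges = 1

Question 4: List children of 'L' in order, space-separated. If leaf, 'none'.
Answer: none

Derivation:
Node L's children (from adjacency): (leaf)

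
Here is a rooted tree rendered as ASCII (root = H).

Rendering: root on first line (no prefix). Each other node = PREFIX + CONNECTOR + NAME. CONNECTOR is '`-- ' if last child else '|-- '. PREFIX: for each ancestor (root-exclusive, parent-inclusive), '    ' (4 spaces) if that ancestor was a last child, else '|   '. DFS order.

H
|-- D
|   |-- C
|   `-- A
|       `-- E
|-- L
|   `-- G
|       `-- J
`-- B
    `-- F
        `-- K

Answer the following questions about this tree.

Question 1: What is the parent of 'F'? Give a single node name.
Scan adjacency: F appears as child of B

Answer: B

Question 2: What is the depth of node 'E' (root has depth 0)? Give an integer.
Path from root to E: H -> D -> A -> E
Depth = number of edges = 3

Answer: 3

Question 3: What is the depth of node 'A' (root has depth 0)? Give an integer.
Answer: 2

Derivation:
Path from root to A: H -> D -> A
Depth = number of edges = 2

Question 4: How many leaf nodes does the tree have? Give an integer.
Leaves (nodes with no children): C, E, J, K

Answer: 4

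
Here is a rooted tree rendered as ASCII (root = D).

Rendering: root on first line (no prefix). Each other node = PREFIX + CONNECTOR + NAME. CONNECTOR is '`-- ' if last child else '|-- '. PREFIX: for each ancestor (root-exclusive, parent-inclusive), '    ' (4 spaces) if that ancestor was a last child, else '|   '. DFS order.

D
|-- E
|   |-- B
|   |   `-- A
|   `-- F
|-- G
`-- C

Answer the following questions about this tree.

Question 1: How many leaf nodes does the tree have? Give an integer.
Leaves (nodes with no children): A, C, F, G

Answer: 4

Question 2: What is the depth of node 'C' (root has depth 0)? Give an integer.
Path from root to C: D -> C
Depth = number of edges = 1

Answer: 1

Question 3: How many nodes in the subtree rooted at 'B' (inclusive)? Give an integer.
Subtree rooted at B contains: A, B
Count = 2

Answer: 2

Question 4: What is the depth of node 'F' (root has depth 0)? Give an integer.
Path from root to F: D -> E -> F
Depth = number of edges = 2

Answer: 2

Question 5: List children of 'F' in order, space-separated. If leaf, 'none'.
Node F's children (from adjacency): (leaf)

Answer: none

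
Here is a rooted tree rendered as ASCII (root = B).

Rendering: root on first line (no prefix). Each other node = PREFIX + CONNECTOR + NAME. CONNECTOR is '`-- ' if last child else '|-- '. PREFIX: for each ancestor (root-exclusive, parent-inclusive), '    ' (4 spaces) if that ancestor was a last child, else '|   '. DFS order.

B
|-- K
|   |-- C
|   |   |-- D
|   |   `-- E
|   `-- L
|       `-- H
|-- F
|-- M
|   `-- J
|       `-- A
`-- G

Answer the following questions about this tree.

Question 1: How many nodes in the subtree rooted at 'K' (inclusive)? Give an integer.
Answer: 6

Derivation:
Subtree rooted at K contains: C, D, E, H, K, L
Count = 6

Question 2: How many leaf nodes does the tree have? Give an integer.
Answer: 6

Derivation:
Leaves (nodes with no children): A, D, E, F, G, H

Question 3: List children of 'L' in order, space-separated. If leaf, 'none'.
Node L's children (from adjacency): H

Answer: H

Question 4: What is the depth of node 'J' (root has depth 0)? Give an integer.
Path from root to J: B -> M -> J
Depth = number of edges = 2

Answer: 2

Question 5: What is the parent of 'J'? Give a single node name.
Answer: M

Derivation:
Scan adjacency: J appears as child of M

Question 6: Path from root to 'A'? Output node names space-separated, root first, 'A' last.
Walk down from root: B -> M -> J -> A

Answer: B M J A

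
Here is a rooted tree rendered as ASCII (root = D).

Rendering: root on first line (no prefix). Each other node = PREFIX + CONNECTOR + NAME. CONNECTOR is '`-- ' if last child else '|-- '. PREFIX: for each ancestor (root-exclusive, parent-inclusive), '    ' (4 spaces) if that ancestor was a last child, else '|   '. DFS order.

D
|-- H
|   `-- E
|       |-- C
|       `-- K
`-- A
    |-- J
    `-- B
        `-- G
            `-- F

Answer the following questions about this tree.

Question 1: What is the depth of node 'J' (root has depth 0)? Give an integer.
Path from root to J: D -> A -> J
Depth = number of edges = 2

Answer: 2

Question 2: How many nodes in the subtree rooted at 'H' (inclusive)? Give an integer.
Answer: 4

Derivation:
Subtree rooted at H contains: C, E, H, K
Count = 4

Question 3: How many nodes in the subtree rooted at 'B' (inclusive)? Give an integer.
Subtree rooted at B contains: B, F, G
Count = 3

Answer: 3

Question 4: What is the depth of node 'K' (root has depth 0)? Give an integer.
Path from root to K: D -> H -> E -> K
Depth = number of edges = 3

Answer: 3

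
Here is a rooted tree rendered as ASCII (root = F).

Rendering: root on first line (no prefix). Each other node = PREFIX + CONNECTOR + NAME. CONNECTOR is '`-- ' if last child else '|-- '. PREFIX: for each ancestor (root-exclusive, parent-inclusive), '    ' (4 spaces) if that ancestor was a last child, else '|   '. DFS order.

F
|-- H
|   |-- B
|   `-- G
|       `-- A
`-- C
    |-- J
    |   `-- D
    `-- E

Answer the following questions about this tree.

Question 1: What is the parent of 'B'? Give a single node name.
Scan adjacency: B appears as child of H

Answer: H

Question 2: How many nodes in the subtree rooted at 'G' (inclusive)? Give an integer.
Answer: 2

Derivation:
Subtree rooted at G contains: A, G
Count = 2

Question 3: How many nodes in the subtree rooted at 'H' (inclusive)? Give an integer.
Answer: 4

Derivation:
Subtree rooted at H contains: A, B, G, H
Count = 4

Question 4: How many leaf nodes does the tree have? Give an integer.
Answer: 4

Derivation:
Leaves (nodes with no children): A, B, D, E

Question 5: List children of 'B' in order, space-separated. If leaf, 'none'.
Node B's children (from adjacency): (leaf)

Answer: none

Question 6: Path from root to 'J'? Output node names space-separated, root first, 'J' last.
Answer: F C J

Derivation:
Walk down from root: F -> C -> J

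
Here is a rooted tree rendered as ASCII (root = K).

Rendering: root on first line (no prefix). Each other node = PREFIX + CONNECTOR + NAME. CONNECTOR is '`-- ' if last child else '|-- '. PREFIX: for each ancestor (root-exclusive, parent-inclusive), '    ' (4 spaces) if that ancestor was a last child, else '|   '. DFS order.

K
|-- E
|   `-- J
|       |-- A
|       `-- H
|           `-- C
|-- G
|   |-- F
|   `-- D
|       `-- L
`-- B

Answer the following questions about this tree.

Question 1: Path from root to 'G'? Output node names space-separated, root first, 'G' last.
Answer: K G

Derivation:
Walk down from root: K -> G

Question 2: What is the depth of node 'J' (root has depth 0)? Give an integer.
Path from root to J: K -> E -> J
Depth = number of edges = 2

Answer: 2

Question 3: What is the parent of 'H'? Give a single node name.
Answer: J

Derivation:
Scan adjacency: H appears as child of J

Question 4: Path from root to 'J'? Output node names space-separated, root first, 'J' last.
Answer: K E J

Derivation:
Walk down from root: K -> E -> J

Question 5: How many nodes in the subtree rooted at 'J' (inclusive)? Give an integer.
Subtree rooted at J contains: A, C, H, J
Count = 4

Answer: 4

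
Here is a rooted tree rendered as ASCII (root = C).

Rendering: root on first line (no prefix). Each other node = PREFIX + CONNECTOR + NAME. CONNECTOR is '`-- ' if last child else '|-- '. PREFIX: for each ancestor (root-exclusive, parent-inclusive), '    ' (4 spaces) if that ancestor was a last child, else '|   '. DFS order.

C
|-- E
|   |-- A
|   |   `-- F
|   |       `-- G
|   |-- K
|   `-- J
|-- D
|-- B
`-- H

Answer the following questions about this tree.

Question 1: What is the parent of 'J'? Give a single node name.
Answer: E

Derivation:
Scan adjacency: J appears as child of E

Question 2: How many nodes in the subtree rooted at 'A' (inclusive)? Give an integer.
Answer: 3

Derivation:
Subtree rooted at A contains: A, F, G
Count = 3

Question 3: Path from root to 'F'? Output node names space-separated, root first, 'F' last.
Answer: C E A F

Derivation:
Walk down from root: C -> E -> A -> F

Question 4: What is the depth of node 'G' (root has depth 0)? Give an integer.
Path from root to G: C -> E -> A -> F -> G
Depth = number of edges = 4

Answer: 4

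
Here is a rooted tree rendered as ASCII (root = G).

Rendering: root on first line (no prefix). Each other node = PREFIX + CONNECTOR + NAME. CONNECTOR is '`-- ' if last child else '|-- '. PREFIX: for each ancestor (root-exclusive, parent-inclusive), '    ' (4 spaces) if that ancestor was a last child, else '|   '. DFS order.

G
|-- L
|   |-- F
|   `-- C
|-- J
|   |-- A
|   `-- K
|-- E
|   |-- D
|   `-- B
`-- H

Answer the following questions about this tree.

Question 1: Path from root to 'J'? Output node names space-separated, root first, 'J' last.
Walk down from root: G -> J

Answer: G J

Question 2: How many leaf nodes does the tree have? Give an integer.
Leaves (nodes with no children): A, B, C, D, F, H, K

Answer: 7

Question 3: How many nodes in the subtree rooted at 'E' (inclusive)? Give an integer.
Subtree rooted at E contains: B, D, E
Count = 3

Answer: 3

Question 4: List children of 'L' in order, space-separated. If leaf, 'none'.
Node L's children (from adjacency): F, C

Answer: F C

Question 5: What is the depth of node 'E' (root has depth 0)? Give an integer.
Path from root to E: G -> E
Depth = number of edges = 1

Answer: 1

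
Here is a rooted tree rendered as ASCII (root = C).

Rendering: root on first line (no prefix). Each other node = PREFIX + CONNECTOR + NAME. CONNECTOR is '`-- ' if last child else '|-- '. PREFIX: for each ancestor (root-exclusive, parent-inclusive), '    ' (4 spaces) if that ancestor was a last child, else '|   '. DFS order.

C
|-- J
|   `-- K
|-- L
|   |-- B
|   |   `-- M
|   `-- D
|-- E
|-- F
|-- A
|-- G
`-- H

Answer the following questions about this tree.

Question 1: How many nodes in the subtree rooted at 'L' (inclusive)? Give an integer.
Subtree rooted at L contains: B, D, L, M
Count = 4

Answer: 4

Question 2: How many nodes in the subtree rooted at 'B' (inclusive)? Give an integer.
Subtree rooted at B contains: B, M
Count = 2

Answer: 2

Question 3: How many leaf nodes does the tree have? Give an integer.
Leaves (nodes with no children): A, D, E, F, G, H, K, M

Answer: 8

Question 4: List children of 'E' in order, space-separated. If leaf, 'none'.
Node E's children (from adjacency): (leaf)

Answer: none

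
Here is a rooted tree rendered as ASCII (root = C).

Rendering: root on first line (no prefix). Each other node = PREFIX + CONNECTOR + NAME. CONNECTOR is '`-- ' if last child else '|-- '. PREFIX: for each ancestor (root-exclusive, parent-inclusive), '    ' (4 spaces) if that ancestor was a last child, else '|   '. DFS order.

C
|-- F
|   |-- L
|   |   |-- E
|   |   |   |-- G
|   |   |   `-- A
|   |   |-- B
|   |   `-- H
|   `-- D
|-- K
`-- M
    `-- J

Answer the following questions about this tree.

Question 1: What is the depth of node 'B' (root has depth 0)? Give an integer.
Path from root to B: C -> F -> L -> B
Depth = number of edges = 3

Answer: 3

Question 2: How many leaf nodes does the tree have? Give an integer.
Leaves (nodes with no children): A, B, D, G, H, J, K

Answer: 7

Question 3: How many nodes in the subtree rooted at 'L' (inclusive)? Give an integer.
Answer: 6

Derivation:
Subtree rooted at L contains: A, B, E, G, H, L
Count = 6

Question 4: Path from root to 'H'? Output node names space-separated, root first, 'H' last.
Answer: C F L H

Derivation:
Walk down from root: C -> F -> L -> H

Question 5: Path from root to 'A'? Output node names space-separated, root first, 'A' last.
Walk down from root: C -> F -> L -> E -> A

Answer: C F L E A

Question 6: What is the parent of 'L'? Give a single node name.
Answer: F

Derivation:
Scan adjacency: L appears as child of F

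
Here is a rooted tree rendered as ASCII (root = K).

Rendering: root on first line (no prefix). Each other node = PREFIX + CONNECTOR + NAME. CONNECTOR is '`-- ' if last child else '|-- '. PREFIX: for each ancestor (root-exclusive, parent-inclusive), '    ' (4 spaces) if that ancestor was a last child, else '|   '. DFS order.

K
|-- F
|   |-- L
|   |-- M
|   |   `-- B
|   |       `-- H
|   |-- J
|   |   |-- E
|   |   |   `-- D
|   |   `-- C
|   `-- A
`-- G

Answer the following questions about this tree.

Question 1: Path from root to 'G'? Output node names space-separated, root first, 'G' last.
Walk down from root: K -> G

Answer: K G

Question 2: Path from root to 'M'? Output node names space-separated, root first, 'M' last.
Answer: K F M

Derivation:
Walk down from root: K -> F -> M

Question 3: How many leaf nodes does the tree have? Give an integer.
Leaves (nodes with no children): A, C, D, G, H, L

Answer: 6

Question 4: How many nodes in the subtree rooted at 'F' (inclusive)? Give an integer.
Answer: 10

Derivation:
Subtree rooted at F contains: A, B, C, D, E, F, H, J, L, M
Count = 10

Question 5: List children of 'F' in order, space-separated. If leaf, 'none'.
Node F's children (from adjacency): L, M, J, A

Answer: L M J A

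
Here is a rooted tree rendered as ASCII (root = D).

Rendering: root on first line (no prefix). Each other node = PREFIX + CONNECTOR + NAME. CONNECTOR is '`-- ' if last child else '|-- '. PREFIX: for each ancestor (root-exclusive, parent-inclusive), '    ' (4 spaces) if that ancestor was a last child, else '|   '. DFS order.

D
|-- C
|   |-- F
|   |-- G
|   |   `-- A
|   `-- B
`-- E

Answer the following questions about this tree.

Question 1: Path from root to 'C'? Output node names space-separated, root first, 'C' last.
Walk down from root: D -> C

Answer: D C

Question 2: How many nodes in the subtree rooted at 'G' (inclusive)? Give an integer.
Answer: 2

Derivation:
Subtree rooted at G contains: A, G
Count = 2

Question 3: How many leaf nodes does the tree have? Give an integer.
Answer: 4

Derivation:
Leaves (nodes with no children): A, B, E, F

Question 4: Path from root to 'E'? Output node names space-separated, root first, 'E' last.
Walk down from root: D -> E

Answer: D E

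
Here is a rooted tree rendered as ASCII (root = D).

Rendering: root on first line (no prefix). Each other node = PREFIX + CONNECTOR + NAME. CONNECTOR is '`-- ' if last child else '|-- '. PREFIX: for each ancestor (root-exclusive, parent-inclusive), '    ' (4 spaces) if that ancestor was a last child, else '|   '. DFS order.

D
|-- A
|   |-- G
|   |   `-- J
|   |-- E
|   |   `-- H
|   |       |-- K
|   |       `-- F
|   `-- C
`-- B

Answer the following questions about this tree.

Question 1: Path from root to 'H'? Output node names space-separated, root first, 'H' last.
Answer: D A E H

Derivation:
Walk down from root: D -> A -> E -> H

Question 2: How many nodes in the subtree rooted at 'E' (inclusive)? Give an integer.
Subtree rooted at E contains: E, F, H, K
Count = 4

Answer: 4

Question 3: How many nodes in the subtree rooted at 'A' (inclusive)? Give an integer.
Subtree rooted at A contains: A, C, E, F, G, H, J, K
Count = 8

Answer: 8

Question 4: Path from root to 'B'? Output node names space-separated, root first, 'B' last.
Walk down from root: D -> B

Answer: D B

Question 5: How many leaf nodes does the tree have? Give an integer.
Leaves (nodes with no children): B, C, F, J, K

Answer: 5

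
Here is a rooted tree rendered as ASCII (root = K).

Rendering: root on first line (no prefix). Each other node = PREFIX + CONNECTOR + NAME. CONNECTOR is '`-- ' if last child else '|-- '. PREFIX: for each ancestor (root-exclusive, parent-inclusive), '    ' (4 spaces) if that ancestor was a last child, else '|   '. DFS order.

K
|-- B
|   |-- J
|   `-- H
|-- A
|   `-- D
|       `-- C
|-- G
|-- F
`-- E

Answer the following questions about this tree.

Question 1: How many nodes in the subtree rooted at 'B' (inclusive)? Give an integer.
Subtree rooted at B contains: B, H, J
Count = 3

Answer: 3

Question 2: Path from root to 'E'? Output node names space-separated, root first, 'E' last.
Walk down from root: K -> E

Answer: K E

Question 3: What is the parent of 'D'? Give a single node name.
Scan adjacency: D appears as child of A

Answer: A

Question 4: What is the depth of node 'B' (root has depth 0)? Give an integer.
Path from root to B: K -> B
Depth = number of edges = 1

Answer: 1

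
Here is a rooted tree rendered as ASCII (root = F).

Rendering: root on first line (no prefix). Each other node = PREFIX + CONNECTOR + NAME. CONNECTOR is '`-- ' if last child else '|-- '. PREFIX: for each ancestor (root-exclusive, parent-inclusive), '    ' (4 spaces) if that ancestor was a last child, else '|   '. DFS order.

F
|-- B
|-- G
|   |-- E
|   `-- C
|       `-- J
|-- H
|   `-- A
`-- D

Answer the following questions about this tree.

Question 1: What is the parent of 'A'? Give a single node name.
Answer: H

Derivation:
Scan adjacency: A appears as child of H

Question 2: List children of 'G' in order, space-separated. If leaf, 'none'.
Node G's children (from adjacency): E, C

Answer: E C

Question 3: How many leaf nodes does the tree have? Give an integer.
Answer: 5

Derivation:
Leaves (nodes with no children): A, B, D, E, J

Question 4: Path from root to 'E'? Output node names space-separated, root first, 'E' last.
Answer: F G E

Derivation:
Walk down from root: F -> G -> E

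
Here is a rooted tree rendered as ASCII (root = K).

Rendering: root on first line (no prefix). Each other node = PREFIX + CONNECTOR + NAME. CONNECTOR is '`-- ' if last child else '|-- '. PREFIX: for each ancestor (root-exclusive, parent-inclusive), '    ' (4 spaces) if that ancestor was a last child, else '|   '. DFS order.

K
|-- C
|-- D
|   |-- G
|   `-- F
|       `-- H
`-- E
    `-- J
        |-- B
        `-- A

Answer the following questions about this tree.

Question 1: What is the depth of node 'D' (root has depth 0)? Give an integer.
Path from root to D: K -> D
Depth = number of edges = 1

Answer: 1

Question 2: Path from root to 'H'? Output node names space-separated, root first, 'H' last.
Walk down from root: K -> D -> F -> H

Answer: K D F H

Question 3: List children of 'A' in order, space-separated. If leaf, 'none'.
Answer: none

Derivation:
Node A's children (from adjacency): (leaf)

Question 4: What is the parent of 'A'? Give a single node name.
Answer: J

Derivation:
Scan adjacency: A appears as child of J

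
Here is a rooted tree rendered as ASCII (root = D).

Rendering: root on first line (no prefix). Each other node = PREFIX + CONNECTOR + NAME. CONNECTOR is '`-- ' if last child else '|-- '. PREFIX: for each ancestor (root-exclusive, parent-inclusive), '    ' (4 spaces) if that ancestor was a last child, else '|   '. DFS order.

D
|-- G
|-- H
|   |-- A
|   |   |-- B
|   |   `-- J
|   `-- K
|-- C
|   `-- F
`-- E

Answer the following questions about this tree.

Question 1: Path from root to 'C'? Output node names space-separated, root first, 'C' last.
Walk down from root: D -> C

Answer: D C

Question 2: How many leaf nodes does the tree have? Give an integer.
Leaves (nodes with no children): B, E, F, G, J, K

Answer: 6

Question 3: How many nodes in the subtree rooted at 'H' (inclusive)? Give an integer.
Subtree rooted at H contains: A, B, H, J, K
Count = 5

Answer: 5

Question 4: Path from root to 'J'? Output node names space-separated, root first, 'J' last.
Answer: D H A J

Derivation:
Walk down from root: D -> H -> A -> J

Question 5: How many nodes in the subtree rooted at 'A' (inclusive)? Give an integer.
Answer: 3

Derivation:
Subtree rooted at A contains: A, B, J
Count = 3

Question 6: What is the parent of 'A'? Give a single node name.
Scan adjacency: A appears as child of H

Answer: H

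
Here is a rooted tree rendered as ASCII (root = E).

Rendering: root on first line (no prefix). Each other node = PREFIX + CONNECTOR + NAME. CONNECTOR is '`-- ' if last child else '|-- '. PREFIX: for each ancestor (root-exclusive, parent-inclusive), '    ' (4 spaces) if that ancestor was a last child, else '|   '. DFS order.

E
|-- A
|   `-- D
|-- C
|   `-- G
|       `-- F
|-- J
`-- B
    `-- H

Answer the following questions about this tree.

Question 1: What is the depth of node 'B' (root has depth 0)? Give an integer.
Path from root to B: E -> B
Depth = number of edges = 1

Answer: 1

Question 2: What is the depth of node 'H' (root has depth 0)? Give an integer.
Path from root to H: E -> B -> H
Depth = number of edges = 2

Answer: 2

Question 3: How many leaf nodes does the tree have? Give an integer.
Leaves (nodes with no children): D, F, H, J

Answer: 4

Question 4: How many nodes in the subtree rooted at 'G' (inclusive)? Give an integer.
Subtree rooted at G contains: F, G
Count = 2

Answer: 2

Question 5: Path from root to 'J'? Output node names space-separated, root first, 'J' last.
Walk down from root: E -> J

Answer: E J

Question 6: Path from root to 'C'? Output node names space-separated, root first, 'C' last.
Walk down from root: E -> C

Answer: E C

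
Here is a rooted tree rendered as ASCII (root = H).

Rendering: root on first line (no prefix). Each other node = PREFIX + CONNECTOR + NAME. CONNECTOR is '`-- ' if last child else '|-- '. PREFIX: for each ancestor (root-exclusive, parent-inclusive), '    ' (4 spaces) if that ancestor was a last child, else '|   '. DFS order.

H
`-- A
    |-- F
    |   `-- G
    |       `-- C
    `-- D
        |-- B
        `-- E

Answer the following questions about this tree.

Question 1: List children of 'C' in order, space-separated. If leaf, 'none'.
Answer: none

Derivation:
Node C's children (from adjacency): (leaf)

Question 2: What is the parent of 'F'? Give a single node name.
Scan adjacency: F appears as child of A

Answer: A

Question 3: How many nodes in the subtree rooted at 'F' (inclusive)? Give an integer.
Answer: 3

Derivation:
Subtree rooted at F contains: C, F, G
Count = 3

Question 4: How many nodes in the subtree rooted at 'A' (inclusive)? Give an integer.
Subtree rooted at A contains: A, B, C, D, E, F, G
Count = 7

Answer: 7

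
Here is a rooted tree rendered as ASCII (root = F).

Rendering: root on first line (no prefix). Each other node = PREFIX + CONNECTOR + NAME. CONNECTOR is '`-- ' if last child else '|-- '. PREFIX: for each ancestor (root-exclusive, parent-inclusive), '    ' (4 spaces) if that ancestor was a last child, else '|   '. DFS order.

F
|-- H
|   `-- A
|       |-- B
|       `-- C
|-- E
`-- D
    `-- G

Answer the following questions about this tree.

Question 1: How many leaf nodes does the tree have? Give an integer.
Leaves (nodes with no children): B, C, E, G

Answer: 4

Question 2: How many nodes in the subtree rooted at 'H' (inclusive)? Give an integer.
Answer: 4

Derivation:
Subtree rooted at H contains: A, B, C, H
Count = 4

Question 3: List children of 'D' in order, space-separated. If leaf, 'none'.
Node D's children (from adjacency): G

Answer: G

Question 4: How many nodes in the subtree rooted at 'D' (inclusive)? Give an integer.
Answer: 2

Derivation:
Subtree rooted at D contains: D, G
Count = 2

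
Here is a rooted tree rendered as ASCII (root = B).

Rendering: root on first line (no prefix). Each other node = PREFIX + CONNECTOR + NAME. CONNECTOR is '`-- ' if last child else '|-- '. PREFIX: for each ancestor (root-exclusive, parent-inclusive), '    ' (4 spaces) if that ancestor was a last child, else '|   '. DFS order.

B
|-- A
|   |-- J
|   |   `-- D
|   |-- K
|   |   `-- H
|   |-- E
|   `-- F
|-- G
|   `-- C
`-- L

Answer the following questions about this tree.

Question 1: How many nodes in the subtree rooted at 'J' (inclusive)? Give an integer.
Subtree rooted at J contains: D, J
Count = 2

Answer: 2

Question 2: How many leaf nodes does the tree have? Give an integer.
Answer: 6

Derivation:
Leaves (nodes with no children): C, D, E, F, H, L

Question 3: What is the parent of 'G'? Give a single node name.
Answer: B

Derivation:
Scan adjacency: G appears as child of B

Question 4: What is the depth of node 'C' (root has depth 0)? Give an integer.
Answer: 2

Derivation:
Path from root to C: B -> G -> C
Depth = number of edges = 2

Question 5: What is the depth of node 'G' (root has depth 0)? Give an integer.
Answer: 1

Derivation:
Path from root to G: B -> G
Depth = number of edges = 1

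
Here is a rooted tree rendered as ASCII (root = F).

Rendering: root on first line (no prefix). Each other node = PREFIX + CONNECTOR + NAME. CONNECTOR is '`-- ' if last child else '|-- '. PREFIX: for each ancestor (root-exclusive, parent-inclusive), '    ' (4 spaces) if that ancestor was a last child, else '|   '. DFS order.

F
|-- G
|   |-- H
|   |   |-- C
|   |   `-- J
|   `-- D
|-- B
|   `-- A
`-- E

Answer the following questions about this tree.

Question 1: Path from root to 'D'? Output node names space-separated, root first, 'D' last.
Walk down from root: F -> G -> D

Answer: F G D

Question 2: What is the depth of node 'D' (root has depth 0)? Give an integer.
Answer: 2

Derivation:
Path from root to D: F -> G -> D
Depth = number of edges = 2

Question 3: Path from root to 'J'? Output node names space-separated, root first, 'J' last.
Answer: F G H J

Derivation:
Walk down from root: F -> G -> H -> J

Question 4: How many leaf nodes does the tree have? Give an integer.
Leaves (nodes with no children): A, C, D, E, J

Answer: 5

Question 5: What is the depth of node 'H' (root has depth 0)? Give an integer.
Answer: 2

Derivation:
Path from root to H: F -> G -> H
Depth = number of edges = 2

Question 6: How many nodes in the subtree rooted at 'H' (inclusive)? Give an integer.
Answer: 3

Derivation:
Subtree rooted at H contains: C, H, J
Count = 3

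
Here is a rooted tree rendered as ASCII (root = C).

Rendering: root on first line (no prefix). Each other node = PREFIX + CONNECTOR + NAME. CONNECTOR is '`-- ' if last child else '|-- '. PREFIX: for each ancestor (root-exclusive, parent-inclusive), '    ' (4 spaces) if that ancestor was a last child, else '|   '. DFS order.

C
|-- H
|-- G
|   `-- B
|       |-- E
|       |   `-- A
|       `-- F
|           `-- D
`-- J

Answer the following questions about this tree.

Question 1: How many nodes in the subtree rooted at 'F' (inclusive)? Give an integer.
Subtree rooted at F contains: D, F
Count = 2

Answer: 2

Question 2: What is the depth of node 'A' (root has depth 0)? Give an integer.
Path from root to A: C -> G -> B -> E -> A
Depth = number of edges = 4

Answer: 4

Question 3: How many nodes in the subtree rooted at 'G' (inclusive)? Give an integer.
Answer: 6

Derivation:
Subtree rooted at G contains: A, B, D, E, F, G
Count = 6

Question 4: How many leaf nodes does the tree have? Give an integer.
Leaves (nodes with no children): A, D, H, J

Answer: 4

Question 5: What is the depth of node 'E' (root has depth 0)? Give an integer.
Answer: 3

Derivation:
Path from root to E: C -> G -> B -> E
Depth = number of edges = 3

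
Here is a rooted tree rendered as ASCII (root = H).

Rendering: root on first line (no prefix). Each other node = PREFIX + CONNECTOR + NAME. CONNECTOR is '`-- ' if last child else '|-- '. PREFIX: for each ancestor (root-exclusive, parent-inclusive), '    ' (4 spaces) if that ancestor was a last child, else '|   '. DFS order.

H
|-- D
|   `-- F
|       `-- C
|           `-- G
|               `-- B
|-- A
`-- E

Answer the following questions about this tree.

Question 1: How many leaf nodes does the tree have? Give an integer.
Leaves (nodes with no children): A, B, E

Answer: 3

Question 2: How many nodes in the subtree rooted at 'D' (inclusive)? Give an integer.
Subtree rooted at D contains: B, C, D, F, G
Count = 5

Answer: 5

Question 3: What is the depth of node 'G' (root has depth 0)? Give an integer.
Answer: 4

Derivation:
Path from root to G: H -> D -> F -> C -> G
Depth = number of edges = 4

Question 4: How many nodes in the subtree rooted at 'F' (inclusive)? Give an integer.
Answer: 4

Derivation:
Subtree rooted at F contains: B, C, F, G
Count = 4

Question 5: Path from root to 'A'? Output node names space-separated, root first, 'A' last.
Walk down from root: H -> A

Answer: H A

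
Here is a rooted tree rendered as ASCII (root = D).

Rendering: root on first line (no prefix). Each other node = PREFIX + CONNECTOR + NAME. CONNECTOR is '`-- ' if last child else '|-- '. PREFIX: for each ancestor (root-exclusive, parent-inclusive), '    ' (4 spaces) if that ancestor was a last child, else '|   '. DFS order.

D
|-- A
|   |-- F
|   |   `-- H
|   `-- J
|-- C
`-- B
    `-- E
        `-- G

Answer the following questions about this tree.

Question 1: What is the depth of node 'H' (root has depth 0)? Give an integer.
Answer: 3

Derivation:
Path from root to H: D -> A -> F -> H
Depth = number of edges = 3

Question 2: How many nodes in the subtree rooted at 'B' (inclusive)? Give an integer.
Subtree rooted at B contains: B, E, G
Count = 3

Answer: 3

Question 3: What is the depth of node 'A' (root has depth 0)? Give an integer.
Answer: 1

Derivation:
Path from root to A: D -> A
Depth = number of edges = 1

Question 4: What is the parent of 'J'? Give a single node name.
Scan adjacency: J appears as child of A

Answer: A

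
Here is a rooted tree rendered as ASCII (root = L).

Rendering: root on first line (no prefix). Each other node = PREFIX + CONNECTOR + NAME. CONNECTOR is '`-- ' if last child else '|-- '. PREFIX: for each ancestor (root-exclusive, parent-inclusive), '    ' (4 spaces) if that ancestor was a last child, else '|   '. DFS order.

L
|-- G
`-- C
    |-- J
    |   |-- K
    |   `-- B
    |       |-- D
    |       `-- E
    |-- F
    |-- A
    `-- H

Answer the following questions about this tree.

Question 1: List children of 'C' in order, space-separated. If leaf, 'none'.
Node C's children (from adjacency): J, F, A, H

Answer: J F A H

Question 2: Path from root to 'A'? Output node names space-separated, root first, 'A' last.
Answer: L C A

Derivation:
Walk down from root: L -> C -> A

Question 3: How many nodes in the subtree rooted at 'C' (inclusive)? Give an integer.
Subtree rooted at C contains: A, B, C, D, E, F, H, J, K
Count = 9

Answer: 9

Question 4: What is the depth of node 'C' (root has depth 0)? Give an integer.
Path from root to C: L -> C
Depth = number of edges = 1

Answer: 1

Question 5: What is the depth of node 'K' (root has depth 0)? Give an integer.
Path from root to K: L -> C -> J -> K
Depth = number of edges = 3

Answer: 3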